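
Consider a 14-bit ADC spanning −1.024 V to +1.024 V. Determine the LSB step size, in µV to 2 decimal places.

Full-scale span = 2.048 V.
LSB = 2.048 / 2^14 = 2.048 / 16384 = 0.000125 V = 125.00 µV.

125.00 µV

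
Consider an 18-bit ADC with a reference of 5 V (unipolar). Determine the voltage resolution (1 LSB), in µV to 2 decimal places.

19.07 µV

Full-scale span = 5 V.
LSB = 5 / 2^18 = 5 / 262144 = 1.90735e-05 V = 19.07 µV.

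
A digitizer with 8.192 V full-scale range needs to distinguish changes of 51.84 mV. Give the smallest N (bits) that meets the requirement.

Number of steps required ≥ 8.192 V / 51.84 mV = 158.02.
Need 2^N ≥ 158.02; 2^7 = 128, 2^8 = 256.
Minimum N = 8.

8 bits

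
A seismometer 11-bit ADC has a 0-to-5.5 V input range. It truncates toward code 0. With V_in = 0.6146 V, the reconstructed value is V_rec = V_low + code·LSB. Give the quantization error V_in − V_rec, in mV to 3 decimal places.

2.295 mV

One LSB is 5.5 V / 2048 = 2.686 mV.
Scaled input = 228.8547 LSBs, so code = 228.
V_rec = 0 + 228·0.00268555 = 0.61230469 V.
Difference: 0.00229531 V → 2.295 mV.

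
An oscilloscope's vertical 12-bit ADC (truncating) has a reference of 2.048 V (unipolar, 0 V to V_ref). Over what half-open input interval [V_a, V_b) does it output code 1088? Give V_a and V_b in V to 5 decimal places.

LSB = 2.048/2^12 = 0.500 mV.
V_a = V_low + 1088·LSB = 0.544 V; V_b = V_low + 1089·LSB = 0.5445 V.

[0.54400 V, 0.54450 V)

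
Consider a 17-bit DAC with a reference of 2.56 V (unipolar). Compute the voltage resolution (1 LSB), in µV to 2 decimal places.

Full-scale span = 2.56 V.
LSB = 2.56 / 2^17 = 2.56 / 131072 = 1.95313e-05 V = 19.53 µV.

19.53 µV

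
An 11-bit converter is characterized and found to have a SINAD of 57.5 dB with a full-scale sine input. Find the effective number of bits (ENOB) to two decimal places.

9.26 bits

ENOB = (SINAD − 1.76) / 6.02 = (57.5 − 1.76)/6.02 = 9.259.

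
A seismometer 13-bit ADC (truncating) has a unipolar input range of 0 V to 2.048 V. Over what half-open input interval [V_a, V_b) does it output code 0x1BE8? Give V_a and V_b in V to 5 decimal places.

LSB = 2.048/2^13 = 250.00 µV.
Code 0x1BE8 = 7144 decimal.
V_a = V_low + 7144·LSB = 1.786 V; V_b = V_low + 7145·LSB = 1.78625 V.

[1.78600 V, 1.78625 V)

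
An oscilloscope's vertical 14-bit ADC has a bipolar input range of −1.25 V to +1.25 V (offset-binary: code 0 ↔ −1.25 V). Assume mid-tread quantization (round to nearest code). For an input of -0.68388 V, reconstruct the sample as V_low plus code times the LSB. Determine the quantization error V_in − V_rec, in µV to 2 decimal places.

LSB = 2.5/2^14 = 152.59 µV.
(-0.68388 − (−1.25))/0.000152588 = 3710.1240; round gives code 3710.
Reconstructed: -0.68389893 V.
V_in − V_rec = 1.89258e-05 V = 18.93 µV.

18.93 µV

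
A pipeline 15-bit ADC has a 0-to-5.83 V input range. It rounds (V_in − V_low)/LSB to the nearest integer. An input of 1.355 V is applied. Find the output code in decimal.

code 7616

LSB = 5.83 V / 32768 = 177.92 µV.
(V_in − V_low)/LSB = (1.355 − 0) / 0.000177917 = 7615.890.
Round → code 7616.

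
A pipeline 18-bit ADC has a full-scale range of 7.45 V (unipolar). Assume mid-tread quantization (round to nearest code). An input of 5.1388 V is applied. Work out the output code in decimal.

code 180820

Full-scale span = 7.45 V; LSB = 7.45/2^18 = 28.42 µV.
(5.1388 − 0) / 2.84195e-05 = 180819.542 LSBs.
So the output code is 180820.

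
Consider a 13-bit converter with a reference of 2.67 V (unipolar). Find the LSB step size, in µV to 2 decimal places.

Full-scale span = 2.67 V.
LSB = 2.67 / 2^13 = 2.67 / 8192 = 0.000325928 V = 325.93 µV.

325.93 µV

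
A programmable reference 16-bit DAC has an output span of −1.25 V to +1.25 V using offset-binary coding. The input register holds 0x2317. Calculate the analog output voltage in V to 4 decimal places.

-0.9073 V

LSB = 2.5 V / 2^16 = 38.15 µV.
Code 0x2317 = 8983 decimal.
V_out = (−1.25) + 8983 × 3.8147e-05 V = -0.907326 V.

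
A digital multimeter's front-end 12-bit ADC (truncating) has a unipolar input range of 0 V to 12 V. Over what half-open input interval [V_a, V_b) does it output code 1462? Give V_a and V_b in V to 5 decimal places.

[4.28320 V, 4.28613 V)

LSB = 12/2^12 = 2.930 mV.
V_a = V_low + 1462·LSB = 4.2832 V; V_b = V_low + 1463·LSB = 4.28613 V.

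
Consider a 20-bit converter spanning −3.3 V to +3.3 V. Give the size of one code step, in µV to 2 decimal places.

Full-scale span = 6.6 V.
LSB = 6.6 / 2^20 = 6.6 / 1048576 = 6.29425e-06 V = 6.29 µV.

6.29 µV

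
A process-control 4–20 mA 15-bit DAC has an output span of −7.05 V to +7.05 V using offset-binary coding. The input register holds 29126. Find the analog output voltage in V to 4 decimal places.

LSB = 14.1 V / 2^15 = 430.30 µV.
V_out = (−7.05) + 29126 × 0.000430298 V = 5.48286 V.

5.4829 V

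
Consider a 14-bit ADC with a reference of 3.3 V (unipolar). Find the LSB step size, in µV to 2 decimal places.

201.42 µV

Full-scale span = 3.3 V.
LSB = 3.3 / 2^14 = 3.3 / 16384 = 0.000201416 V = 201.42 µV.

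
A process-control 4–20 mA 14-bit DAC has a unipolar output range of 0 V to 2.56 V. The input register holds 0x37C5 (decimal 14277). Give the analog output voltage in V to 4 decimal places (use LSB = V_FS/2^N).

LSB = 2.56 V / 2^14 = 156.25 µV.
Code 0x37C5 = 14277 decimal.
V_out = 0 + 14277 × 0.00015625 V = 2.23078 V.

2.2308 V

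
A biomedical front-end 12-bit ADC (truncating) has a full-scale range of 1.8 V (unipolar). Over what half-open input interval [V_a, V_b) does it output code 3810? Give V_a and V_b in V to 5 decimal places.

LSB = 1.8/2^12 = 439.45 µV.
V_a = V_low + 3810·LSB = 1.67432 V; V_b = V_low + 3811·LSB = 1.67476 V.

[1.67432 V, 1.67476 V)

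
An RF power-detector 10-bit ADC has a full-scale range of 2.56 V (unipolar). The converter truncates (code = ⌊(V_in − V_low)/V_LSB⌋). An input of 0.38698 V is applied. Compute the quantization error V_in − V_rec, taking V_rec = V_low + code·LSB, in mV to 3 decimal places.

1.980 mV

LSB = 2.56/2^10 = 2.500 mV.
Scaled input = 154.7920 LSBs, so code = 154.
Code 154 maps back to 0 + 154×0.0025 V = 0.385 V.
Difference: 0.00198 V → 1.980 mV.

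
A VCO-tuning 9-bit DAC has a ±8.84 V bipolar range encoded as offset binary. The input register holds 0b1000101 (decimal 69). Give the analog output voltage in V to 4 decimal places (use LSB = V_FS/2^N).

LSB = 17.68 V / 2^9 = 34.531 mV.
Code 0b1000101 = 69 decimal.
V_out = (−8.84) + 69 × 0.0345312 V = -6.45734 V.

-6.4573 V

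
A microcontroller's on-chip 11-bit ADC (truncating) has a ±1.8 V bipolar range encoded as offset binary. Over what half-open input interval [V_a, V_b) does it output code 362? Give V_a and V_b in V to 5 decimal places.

LSB = 3.6/2^11 = 1.758 mV.
V_a = V_low + 362·LSB = -1.16367 V; V_b = V_low + 363·LSB = -1.16191 V.

[-1.16367 V, -1.16191 V)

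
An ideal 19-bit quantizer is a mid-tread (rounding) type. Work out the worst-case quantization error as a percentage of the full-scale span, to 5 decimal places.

0.00010 %

Rounding → worst-case error = ½ LSB = V_FS/2^20, so 100/1048576 = 9.53674e-05 % of full scale.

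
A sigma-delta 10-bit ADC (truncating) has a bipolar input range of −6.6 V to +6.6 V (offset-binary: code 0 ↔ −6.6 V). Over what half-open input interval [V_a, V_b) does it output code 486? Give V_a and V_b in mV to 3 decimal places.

[-335.156 mV, -322.266 mV)

LSB = 13.2/2^10 = 12.891 mV.
V_a = V_low + 486·LSB = -0.335156 V; V_b = V_low + 487·LSB = -0.322266 V.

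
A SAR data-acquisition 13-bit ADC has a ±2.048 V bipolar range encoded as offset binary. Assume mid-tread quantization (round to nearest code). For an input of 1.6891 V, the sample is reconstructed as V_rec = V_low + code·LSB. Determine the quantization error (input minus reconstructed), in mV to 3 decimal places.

0.100 mV

One LSB is 4.096 V / 8192 = 0.500 mV.
(V_in − V_low)/LSB = (1.6891 − (−2.048))/0.0005 = 7474.2000 → code 7474 (round).
Code 7474 maps back to (−2.048) + 7474×0.0005 V = 1.689 V.
V_in − V_rec = 0.0001 V = 0.100 mV.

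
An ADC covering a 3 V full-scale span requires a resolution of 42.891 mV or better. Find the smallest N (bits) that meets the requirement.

7 bits

Number of steps required ≥ 3 V / 42.891 mV = 69.94.
Need 2^N ≥ 69.94; 2^6 = 64, 2^7 = 128.
Minimum N = 7.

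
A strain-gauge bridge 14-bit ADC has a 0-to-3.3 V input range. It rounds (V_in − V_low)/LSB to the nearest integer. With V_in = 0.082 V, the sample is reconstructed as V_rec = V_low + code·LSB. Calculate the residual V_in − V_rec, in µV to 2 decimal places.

23.68 µV

Step size: 3.3 V ÷ 2^14 = 201.42 µV.
(V_in − V_low)/LSB = (0.082 − 0)/0.000201416 = 407.1176 → code 407 (round).
Reconstructed: 0.081976318 V.
Difference: 2.36816e-05 V → 23.68 µV.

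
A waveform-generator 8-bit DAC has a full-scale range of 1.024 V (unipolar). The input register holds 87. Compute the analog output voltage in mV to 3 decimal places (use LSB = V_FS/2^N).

348.000 mV

LSB = 1.024 V / 2^8 = 4.000 mV.
V_out = 0 + 87 × 0.004 V = 0.348 V.
= 348.000 mV.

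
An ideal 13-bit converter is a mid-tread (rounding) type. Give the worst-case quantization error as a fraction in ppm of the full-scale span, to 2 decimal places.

61.04 ppm

Rounding → worst-case error = ½ LSB = V_FS/2^14, so 1e+06/16384 = 61.0352 ppm of full scale.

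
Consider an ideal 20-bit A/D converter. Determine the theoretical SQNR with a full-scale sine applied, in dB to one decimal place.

122.2 dB

SNR ≈ 6.02·N + 1.76 dB = 6.02·20 + 1.76 = 122.16 dB.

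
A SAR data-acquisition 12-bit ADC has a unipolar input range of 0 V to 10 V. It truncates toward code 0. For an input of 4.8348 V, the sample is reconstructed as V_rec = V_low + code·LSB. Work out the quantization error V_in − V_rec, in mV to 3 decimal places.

One LSB is 10 V / 4096 = 2.441 mV.
Scaled input = 1980.3341 LSBs, so code = 1980.
Code 1980 maps back to 0 + 1980×0.00244141 V = 4.8339844 V.
V_in − V_rec = 0.000815625 V = 0.816 mV.

0.816 mV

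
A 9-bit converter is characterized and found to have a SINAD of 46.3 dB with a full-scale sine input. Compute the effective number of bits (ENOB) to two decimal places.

ENOB = (SINAD − 1.76) / 6.02 = (46.3 − 1.76)/6.02 = 7.399.

7.40 bits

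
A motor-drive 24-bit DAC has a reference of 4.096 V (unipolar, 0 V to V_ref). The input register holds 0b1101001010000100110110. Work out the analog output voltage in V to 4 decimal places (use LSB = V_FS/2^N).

LSB = 4.096 V / 2^24 = 0.24 µV.
Code 0b1101001010000100110110 = 3449142 decimal.
V_out = 0 + 3449142 × 2.44141e-07 V = 0.842076 V.

0.8421 V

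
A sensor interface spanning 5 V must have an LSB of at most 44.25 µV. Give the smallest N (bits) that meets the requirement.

Number of steps required ≥ 5 V / 44.25 µV = 112994.35.
Need 2^N ≥ 112994.35; 2^16 = 65536, 2^17 = 131072.
Minimum N = 17.

17 bits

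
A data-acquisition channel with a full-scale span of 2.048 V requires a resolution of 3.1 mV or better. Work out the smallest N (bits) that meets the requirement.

Number of steps required ≥ 2.048 V / 3.1 mV = 660.65.
Need 2^N ≥ 660.65; 2^9 = 512, 2^10 = 1024.
Minimum N = 10.

10 bits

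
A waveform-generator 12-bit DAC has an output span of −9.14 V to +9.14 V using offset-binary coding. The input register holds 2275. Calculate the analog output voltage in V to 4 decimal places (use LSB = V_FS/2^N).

1.0131 V

LSB = 18.28 V / 2^12 = 4.463 mV.
V_out = (−9.14) + 2275 × 0.00446289 V = 1.01308 V.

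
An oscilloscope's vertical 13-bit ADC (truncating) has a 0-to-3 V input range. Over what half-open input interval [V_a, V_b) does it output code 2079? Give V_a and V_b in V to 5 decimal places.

LSB = 3/2^13 = 366.21 µV.
V_a = V_low + 2079·LSB = 0.761353 V; V_b = V_low + 2080·LSB = 0.761719 V.

[0.76135 V, 0.76172 V)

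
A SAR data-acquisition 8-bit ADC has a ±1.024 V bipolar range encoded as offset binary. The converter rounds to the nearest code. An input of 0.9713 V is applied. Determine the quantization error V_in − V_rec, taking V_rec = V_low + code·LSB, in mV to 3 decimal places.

Step size: 2.048 V ÷ 2^8 = 8.000 mV.
Scaled input = 249.4125 LSBs, so code = 249.
Reconstructed: 0.968 V.
Difference: 0.0033 V → 3.300 mV.

3.300 mV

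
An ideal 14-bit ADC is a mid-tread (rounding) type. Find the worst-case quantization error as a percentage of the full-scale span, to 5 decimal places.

Rounding → worst-case error = ½ LSB = V_FS/2^15, so 100/32768 = 0.00305176 % of full scale.

0.00305 %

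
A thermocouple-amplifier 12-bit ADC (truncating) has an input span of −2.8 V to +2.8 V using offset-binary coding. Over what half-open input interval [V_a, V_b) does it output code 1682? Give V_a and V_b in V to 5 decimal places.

[-0.50039 V, -0.49902 V)

LSB = 5.6/2^12 = 1.367 mV.
V_a = V_low + 1682·LSB = -0.500391 V; V_b = V_low + 1683·LSB = -0.499023 V.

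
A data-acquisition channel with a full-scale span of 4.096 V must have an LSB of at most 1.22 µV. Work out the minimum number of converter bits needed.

Number of steps required ≥ 4.096 V / 1.22 µV = 3357377.05.
Need 2^N ≥ 3357377.05; 2^21 = 2097152, 2^22 = 4194304.
Minimum N = 22.

22 bits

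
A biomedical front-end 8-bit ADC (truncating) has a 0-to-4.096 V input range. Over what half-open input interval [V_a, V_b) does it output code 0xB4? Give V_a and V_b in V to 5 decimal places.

LSB = 4.096/2^8 = 16.000 mV.
Code 0xB4 = 180 decimal.
V_a = V_low + 180·LSB = 2.88 V; V_b = V_low + 181·LSB = 2.896 V.

[2.88000 V, 2.89600 V)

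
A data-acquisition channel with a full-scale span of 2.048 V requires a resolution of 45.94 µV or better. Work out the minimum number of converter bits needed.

Number of steps required ≥ 2.048 V / 45.94 µV = 44579.89.
Need 2^N ≥ 44579.89; 2^15 = 32768, 2^16 = 65536.
Minimum N = 16.

16 bits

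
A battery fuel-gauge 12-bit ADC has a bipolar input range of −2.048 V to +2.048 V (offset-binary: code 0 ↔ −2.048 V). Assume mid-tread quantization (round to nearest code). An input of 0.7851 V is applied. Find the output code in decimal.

code 2833

With 4096 levels over 4.096 V, one step is 1.000 mV.
(0.7851 − (−2.048)) / 0.001 = 2833.100 LSBs.
Round → code 2833.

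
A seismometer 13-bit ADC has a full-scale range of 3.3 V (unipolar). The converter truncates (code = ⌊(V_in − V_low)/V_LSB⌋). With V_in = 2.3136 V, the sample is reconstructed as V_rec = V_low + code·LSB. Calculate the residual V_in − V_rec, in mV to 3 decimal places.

LSB = 3.3/2^13 = 402.83 µV.
(2.3136 − 0)/0.000402832 = 5743.3367; ⌊·⌋ gives code 5743.
V_rec = 0 + 5743·0.000402832 = 2.3134644 V.
Difference: 0.000135645 V → 0.136 mV.

0.136 mV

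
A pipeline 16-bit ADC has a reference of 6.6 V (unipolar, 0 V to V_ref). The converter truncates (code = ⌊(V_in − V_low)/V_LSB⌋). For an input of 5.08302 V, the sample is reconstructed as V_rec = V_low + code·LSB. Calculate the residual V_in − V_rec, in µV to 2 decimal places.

Step size: 6.6 V ÷ 2^16 = 100.71 µV.
(V_in − V_low)/LSB = (5.08302 − 0)/0.000100708 = 50472.8483 → code 50472 (floor).
V_rec = 0 + 50472·0.000100708 = 5.0829346 V.
Difference: 8.54297e-05 V → 85.43 µV.

85.43 µV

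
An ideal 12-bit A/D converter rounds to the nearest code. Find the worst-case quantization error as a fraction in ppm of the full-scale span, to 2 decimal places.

122.07 ppm

Rounding → worst-case error = ½ LSB = V_FS/2^13, so 1e+06/8192 = 122.07 ppm of full scale.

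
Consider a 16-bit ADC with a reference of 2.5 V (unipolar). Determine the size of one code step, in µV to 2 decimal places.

Full-scale span = 2.5 V.
LSB = 2.5 / 2^16 = 2.5 / 65536 = 3.8147e-05 V = 38.15 µV.

38.15 µV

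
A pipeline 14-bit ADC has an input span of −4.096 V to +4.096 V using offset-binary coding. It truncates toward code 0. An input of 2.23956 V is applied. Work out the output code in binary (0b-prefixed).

code 0b11000101111111 (decimal 12671)

With 16384 levels over 8.192 V, one step is 0.500 mV.
(V_in − V_low)/LSB = (2.23956 − (−4.096)) / 0.0005 = 12671.120.
⌊·⌋(12671.120) = 12671.
In binary (0b-prefixed): 0b11000101111111.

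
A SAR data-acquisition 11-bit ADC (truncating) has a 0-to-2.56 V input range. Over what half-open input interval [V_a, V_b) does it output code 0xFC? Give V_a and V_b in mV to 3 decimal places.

[315.000 mV, 316.250 mV)

LSB = 2.56/2^11 = 1.250 mV.
Code 0xFC = 252 decimal.
V_a = V_low + 252·LSB = 0.315 V; V_b = V_low + 253·LSB = 0.31625 V.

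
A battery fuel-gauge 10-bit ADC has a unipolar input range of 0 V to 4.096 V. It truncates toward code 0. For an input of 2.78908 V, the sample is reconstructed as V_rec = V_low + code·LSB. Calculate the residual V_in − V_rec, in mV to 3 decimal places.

LSB = 4.096/2^10 = 4.000 mV.
Scaled input = 697.2700 LSBs, so code = 697.
V_rec = 0 + 697·0.004 = 2.788 V.
V_in − V_rec = 0.00108 V = 1.080 mV.

1.080 mV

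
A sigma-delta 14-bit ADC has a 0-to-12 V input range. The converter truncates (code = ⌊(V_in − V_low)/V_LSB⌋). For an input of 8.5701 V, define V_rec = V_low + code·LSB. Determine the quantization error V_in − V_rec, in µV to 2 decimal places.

31.64 µV

Step size: 12 V ÷ 2^14 = 0.732 mV.
Scaled input = 11701.0432 LSBs, so code = 11701.
Code 11701 maps back to 0 + 11701×0.000732422 V = 8.5700684 V.
V_in − V_rec = 3.16406e-05 V = 31.64 µV.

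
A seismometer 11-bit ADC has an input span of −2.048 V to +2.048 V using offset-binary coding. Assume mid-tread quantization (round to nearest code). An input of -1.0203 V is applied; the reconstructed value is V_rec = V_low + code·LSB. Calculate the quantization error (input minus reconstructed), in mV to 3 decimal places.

-0.300 mV

One LSB is 4.096 V / 2048 = 2.000 mV.
(-1.0203 − (−2.048))/0.002 = 513.8500; round gives code 514.
V_rec = (−2.048) + 514·0.002 = -1.02 V.
Error = -1.0203 − (−1.02) = -0.0003 V = -0.300 mV.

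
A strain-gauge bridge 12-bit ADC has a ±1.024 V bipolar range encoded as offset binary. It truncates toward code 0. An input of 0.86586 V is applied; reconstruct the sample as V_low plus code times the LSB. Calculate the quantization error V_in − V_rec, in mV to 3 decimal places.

Step size: 2.048 V ÷ 2^12 = 0.500 mV.
(V_in − V_low)/LSB = (0.86586 − (−1.024))/0.0005 = 3779.7200 → code 3779 (floor).
Reconstructed: 0.8655 V.
V_in − V_rec = 0.00036 V = 0.360 mV.

0.360 mV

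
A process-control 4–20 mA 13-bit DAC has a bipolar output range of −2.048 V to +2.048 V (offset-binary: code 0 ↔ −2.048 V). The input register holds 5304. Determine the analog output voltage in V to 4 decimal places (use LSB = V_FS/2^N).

0.6040 V

LSB = 4.096 V / 2^13 = 0.500 mV.
V_out = (−2.048) + 5304 × 0.0005 V = 0.604 V.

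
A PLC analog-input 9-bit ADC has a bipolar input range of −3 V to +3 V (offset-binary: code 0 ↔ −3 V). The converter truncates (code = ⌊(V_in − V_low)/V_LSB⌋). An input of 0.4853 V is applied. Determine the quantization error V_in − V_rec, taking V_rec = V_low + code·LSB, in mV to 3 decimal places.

4.831 mV

Step size: 6 V ÷ 2^9 = 11.719 mV.
(V_in − V_low)/LSB = (0.4853 − (−3))/0.0117188 = 297.4123 → code 297 (floor).
V_rec = (−3) + 297·0.0117188 = 0.48046875 V.
V_in − V_rec = 0.00483125 V = 4.831 mV.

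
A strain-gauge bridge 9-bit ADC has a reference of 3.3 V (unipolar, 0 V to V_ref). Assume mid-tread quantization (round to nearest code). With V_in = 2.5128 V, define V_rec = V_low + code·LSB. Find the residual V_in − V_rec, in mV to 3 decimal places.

-0.872 mV

One LSB is 3.3 V / 512 = 6.445 mV.
(V_in − V_low)/LSB = (2.5128 − 0)/0.00644531 = 389.8647 → code 390 (round).
Code 390 maps back to 0 + 390×0.00644531 V = 2.5136719 V.
Difference: -0.000871875 V → -0.872 mV.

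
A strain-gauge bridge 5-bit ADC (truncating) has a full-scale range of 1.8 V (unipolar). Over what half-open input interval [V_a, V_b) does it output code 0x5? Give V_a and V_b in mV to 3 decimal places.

LSB = 1.8/2^5 = 56.250 mV.
Code 0x5 = 5 decimal.
V_a = V_low + 5·LSB = 0.28125 V; V_b = V_low + 6·LSB = 0.3375 V.

[281.250 mV, 337.500 mV)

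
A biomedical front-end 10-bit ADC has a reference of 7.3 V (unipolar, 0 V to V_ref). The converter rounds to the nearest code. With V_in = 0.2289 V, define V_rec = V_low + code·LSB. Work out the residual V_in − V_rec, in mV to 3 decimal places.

Step size: 7.3 V ÷ 2^10 = 7.129 mV.
Scaled input = 32.1087 LSBs, so code = 32.
Reconstructed: 0.228125 V.
V_in − V_rec = 0.000775 V = 0.775 mV.

0.775 mV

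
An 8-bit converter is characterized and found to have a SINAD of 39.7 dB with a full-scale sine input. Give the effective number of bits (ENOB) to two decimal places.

ENOB = (SINAD − 1.76) / 6.02 = (39.7 − 1.76)/6.02 = 6.302.

6.30 bits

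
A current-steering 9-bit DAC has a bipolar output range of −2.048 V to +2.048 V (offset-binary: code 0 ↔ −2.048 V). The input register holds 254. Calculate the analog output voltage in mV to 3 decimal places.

LSB = 4.096 V / 2^9 = 8.000 mV.
V_out = (−2.048) + 254 × 0.008 V = -0.016 V.
= -16.000 mV.

-16.000 mV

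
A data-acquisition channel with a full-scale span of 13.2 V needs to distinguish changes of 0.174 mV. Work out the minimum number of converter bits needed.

Number of steps required ≥ 13.2 V / 0.174 mV = 75862.07.
Need 2^N ≥ 75862.07; 2^16 = 65536, 2^17 = 131072.
Minimum N = 17.

17 bits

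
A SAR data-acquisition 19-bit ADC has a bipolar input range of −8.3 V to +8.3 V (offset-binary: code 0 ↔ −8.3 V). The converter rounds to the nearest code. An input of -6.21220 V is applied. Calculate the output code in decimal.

Full-scale span = 16.6 V; LSB = 16.6/2^19 = 31.66 µV.
(-6.21220 − (−8.3)) / 3.1662e-05 = 65940.270 LSBs.
round(65940.270) = 65940.

code 65940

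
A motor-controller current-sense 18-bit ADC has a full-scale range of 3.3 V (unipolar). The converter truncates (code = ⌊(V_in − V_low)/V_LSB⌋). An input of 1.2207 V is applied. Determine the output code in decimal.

Full-scale span = 3.3 V; LSB = 3.3/2^18 = 12.59 µV.
(1.2207 − 0) / 1.25885e-05 = 96969.449 LSBs.
⌊·⌋(96969.449) = 96969.

code 96969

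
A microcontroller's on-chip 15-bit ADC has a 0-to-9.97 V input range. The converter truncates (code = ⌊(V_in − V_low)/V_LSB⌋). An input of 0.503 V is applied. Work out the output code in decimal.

Full-scale span = 9.97 V; LSB = 9.97/2^15 = 304.26 µV.
(0.503 − 0) / 0.00030426 = 1653.190 LSBs.
Floor → code 1653.

code 1653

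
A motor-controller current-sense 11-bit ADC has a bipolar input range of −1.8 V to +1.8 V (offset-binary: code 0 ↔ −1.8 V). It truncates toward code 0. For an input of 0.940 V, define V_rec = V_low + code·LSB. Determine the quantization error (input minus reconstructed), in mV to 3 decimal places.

One LSB is 3.6 V / 2048 = 1.758 mV.
(0.940 − (−1.8))/0.00175781 = 1558.7556; ⌊·⌋ gives code 1558.
Code 1558 maps back to (−1.8) + 1558×0.00175781 V = 0.93867188 V.
Error = 0.940 − 0.93867188 = 0.00132813 V = 1.328 mV.

1.328 mV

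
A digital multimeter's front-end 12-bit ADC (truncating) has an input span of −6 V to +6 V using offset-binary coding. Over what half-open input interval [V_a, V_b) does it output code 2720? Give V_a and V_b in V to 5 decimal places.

[1.96875 V, 1.97168 V)

LSB = 12/2^12 = 2.930 mV.
V_a = V_low + 2720·LSB = 1.96875 V; V_b = V_low + 2721·LSB = 1.97168 V.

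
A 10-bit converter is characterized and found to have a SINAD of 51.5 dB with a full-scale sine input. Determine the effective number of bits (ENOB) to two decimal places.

ENOB = (SINAD − 1.76) / 6.02 = (51.5 − 1.76)/6.02 = 8.262.

8.26 bits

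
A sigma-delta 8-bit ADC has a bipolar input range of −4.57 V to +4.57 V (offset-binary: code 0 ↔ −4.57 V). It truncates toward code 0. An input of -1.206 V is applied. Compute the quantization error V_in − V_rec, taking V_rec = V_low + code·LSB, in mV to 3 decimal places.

7.906 mV

One LSB is 9.14 V / 256 = 35.703 mV.
(V_in − V_low)/LSB = (-1.206 − (−4.57))/0.0357031 = 94.2214 → code 94 (floor).
Code 94 maps back to (−4.57) + 94×0.0357031 V = -1.2139062 V.
V_in − V_rec = 0.00790625 V = 7.906 mV.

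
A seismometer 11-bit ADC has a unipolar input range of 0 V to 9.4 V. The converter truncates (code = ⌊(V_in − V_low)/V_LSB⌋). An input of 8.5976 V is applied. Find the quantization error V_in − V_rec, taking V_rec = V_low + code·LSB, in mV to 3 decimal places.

0.823 mV

One LSB is 9.4 V / 2048 = 4.590 mV.
(V_in − V_low)/LSB = (8.5976 − 0)/0.00458984 = 1873.1792 → code 1873 (floor).
Code 1873 maps back to 0 + 1873×0.00458984 V = 8.5967773 V.
Error = 8.5976 − 8.5967773 = 0.000822656 V = 0.823 mV.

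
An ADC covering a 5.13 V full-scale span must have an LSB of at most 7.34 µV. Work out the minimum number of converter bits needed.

20 bits

Number of steps required ≥ 5.13 V / 7.34 µV = 698910.08.
Need 2^N ≥ 698910.08; 2^19 = 524288, 2^20 = 1048576.
Minimum N = 20.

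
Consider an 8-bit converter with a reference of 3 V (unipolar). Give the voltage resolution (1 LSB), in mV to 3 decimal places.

Full-scale span = 3 V.
LSB = 3 / 2^8 = 3 / 256 = 0.0117188 V = 11.719 mV.

11.719 mV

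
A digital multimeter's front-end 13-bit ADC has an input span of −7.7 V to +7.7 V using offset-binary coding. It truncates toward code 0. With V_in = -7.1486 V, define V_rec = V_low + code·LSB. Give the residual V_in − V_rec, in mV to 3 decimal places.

0.594 mV

Step size: 15.4 V ÷ 2^13 = 1.880 mV.
Scaled input = 293.3162 LSBs, so code = 293.
Reconstructed: -7.1491943 V.
V_in − V_rec = 0.000594336 V = 0.594 mV.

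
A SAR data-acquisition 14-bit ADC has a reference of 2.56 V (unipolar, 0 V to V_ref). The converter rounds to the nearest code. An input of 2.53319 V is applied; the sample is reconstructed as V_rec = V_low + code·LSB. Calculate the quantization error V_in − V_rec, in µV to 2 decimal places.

65.00 µV

One LSB is 2.56 V / 16384 = 156.25 µV.
(2.53319 − 0)/0.00015625 = 16212.4160; round gives code 16212.
V_rec = 0 + 16212·0.00015625 = 2.533125 V.
Error = 2.53319 − 2.533125 = 6.5e-05 V = 65.00 µV.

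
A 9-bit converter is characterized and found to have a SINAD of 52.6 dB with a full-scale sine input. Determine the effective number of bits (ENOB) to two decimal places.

8.45 bits

ENOB = (SINAD − 1.76) / 6.02 = (52.6 − 1.76)/6.02 = 8.445.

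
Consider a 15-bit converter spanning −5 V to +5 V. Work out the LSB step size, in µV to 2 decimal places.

305.18 µV

Full-scale span = 10 V.
LSB = 10 / 2^15 = 10 / 32768 = 0.000305176 V = 305.18 µV.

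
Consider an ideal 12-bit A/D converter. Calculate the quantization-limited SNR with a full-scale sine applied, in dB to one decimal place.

SNR ≈ 6.02·N + 1.76 dB = 6.02·12 + 1.76 = 74.00 dB.

74.0 dB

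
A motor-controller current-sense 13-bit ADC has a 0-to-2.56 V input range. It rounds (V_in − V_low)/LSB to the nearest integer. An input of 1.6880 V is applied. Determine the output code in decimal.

code 5402

Full-scale span = 2.56 V; LSB = 2.56/2^13 = 312.50 µV.
(1.6880 − 0) / 0.0003125 = 5401.600 LSBs.
So the output code is 5402.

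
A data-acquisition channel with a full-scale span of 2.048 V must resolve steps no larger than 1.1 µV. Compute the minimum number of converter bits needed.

Number of steps required ≥ 2.048 V / 1.1 µV = 1861818.18.
Need 2^N ≥ 1861818.18; 2^20 = 1048576, 2^21 = 2097152.
Minimum N = 21.

21 bits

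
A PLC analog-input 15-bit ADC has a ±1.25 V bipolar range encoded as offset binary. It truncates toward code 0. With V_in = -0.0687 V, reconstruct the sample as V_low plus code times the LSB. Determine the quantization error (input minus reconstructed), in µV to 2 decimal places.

LSB = 2.5/2^15 = 76.29 µV.
(-0.0687 − (−1.25))/7.62939e-05 = 15483.5354; ⌊·⌋ gives code 15483.
Code 15483 maps back to (−1.25) + 15483×7.62939e-05 V = -0.068740845 V.
Difference: 4.08447e-05 V → 40.84 µV.

40.84 µV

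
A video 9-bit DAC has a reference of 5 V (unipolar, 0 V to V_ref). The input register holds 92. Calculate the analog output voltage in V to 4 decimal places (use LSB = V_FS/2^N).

LSB = 5 V / 2^9 = 9.766 mV.
V_out = 0 + 92 × 0.00976562 V = 0.898438 V.

0.8984 V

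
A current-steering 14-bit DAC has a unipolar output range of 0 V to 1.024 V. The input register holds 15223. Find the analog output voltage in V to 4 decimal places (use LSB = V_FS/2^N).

0.9514 V

LSB = 1.024 V / 2^14 = 62.50 µV.
V_out = 0 + 15223 × 6.25e-05 V = 0.951438 V.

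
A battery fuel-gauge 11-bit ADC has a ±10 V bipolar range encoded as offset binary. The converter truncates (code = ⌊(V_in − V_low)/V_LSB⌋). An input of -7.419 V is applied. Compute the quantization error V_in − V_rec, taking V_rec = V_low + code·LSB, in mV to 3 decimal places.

Step size: 20 V ÷ 2^11 = 9.766 mV.
(V_in − V_low)/LSB = (-7.419 − (−10))/0.00976562 = 264.2944 → code 264 (floor).
Code 264 maps back to (−10) + 264×0.00976562 V = -7.421875 V.
Difference: 0.002875 V → 2.875 mV.

2.875 mV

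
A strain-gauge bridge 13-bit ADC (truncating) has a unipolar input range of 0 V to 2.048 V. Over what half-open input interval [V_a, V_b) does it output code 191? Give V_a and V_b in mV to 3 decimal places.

LSB = 2.048/2^13 = 250.00 µV.
V_a = V_low + 191·LSB = 0.04775 V; V_b = V_low + 192·LSB = 0.048 V.

[47.750 mV, 48.000 mV)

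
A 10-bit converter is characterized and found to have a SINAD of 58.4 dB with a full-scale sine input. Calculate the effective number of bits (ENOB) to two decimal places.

9.41 bits

ENOB = (SINAD − 1.76) / 6.02 = (58.4 − 1.76)/6.02 = 9.409.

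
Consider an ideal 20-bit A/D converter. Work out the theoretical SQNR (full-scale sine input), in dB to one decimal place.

SNR ≈ 6.02·N + 1.76 dB = 6.02·20 + 1.76 = 122.16 dB.

122.2 dB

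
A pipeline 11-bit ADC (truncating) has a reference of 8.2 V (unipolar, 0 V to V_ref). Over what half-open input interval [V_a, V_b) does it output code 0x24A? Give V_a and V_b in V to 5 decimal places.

[2.34629 V, 2.35029 V)

LSB = 8.2/2^11 = 4.004 mV.
Code 0x24A = 586 decimal.
V_a = V_low + 586·LSB = 2.34629 V; V_b = V_low + 587·LSB = 2.35029 V.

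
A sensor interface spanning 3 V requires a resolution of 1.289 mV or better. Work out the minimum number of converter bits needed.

12 bits

Number of steps required ≥ 3 V / 1.289 mV = 2327.39.
Need 2^N ≥ 2327.39; 2^11 = 2048, 2^12 = 4096.
Minimum N = 12.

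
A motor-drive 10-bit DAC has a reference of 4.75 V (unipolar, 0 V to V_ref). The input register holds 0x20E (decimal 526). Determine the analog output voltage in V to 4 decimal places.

LSB = 4.75 V / 2^10 = 4.639 mV.
Code 0x20E = 526 decimal.
V_out = 0 + 526 × 0.00463867 V = 2.43994 V.

2.4399 V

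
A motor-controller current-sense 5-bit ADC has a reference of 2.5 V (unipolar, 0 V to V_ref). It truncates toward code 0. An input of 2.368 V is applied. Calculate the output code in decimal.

code 30

LSB = 2.5 V / 32 = 78.125 mV.
(2.368 − 0) / 0.078125 = 30.310 LSBs.
⌊·⌋(30.310) = 30.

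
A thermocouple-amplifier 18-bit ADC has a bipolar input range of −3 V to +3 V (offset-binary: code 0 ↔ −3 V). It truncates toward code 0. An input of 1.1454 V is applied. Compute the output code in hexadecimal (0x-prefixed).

Full-scale span = 6 V; LSB = 6/2^18 = 22.89 µV.
(1.1454 − (−3)) / 2.28882e-05 = 181115.290 LSBs.
So the output code is 181115.
In hexadecimal (0x-prefixed): 0x2C37B.

code 0x2C37B (decimal 181115)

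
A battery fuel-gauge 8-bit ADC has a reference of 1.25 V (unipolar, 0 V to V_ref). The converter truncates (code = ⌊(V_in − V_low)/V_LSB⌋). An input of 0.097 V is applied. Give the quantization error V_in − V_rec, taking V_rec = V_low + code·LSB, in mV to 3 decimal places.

4.227 mV

One LSB is 1.25 V / 256 = 4.883 mV.
Scaled input = 19.8656 LSBs, so code = 19.
Code 19 maps back to 0 + 19×0.00488281 V = 0.092773438 V.
V_in − V_rec = 0.00422656 V = 4.227 mV.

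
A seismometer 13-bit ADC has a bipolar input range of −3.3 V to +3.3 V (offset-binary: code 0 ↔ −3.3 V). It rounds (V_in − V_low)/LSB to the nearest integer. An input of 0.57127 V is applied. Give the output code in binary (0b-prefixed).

LSB = 6.6 V / 8192 = 0.806 mV.
Input sits at 4805.067 steps above V_low.
Round → code 4805.
In binary (0b-prefixed): 0b1001011000101.

code 0b1001011000101 (decimal 4805)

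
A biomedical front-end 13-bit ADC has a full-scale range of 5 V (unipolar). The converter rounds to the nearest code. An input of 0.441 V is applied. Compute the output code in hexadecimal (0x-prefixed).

Full-scale span = 5 V; LSB = 5/2^13 = 0.610 mV.
Input sits at 722.534 steps above V_low.
Round → code 723.
In hexadecimal (0x-prefixed): 0x2D3.

code 0x2D3 (decimal 723)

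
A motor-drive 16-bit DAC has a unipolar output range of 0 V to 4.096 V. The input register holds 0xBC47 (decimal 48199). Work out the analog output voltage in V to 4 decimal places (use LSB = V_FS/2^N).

LSB = 4.096 V / 2^16 = 62.50 µV.
Code 0xBC47 = 48199 decimal.
V_out = 0 + 48199 × 6.25e-05 V = 3.01244 V.

3.0124 V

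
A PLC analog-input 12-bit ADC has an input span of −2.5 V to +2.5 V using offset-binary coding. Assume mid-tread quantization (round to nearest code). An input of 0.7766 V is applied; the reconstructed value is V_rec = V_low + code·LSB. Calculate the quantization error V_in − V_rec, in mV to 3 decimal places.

Step size: 5 V ÷ 2^12 = 1.221 mV.
(0.7766 − (−2.5))/0.0012207 = 2684.1907; round gives code 2684.
Code 2684 maps back to (−2.5) + 2684×0.0012207 V = 0.77636719 V.
Error = 0.7766 − 0.77636719 = 0.000232813 V = 0.233 mV.

0.233 mV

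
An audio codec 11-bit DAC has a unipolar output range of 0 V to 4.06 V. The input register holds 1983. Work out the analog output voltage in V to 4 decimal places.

3.9311 V

LSB = 4.06 V / 2^11 = 1.982 mV.
V_out = 0 + 1983 × 0.00198242 V = 3.93114 V.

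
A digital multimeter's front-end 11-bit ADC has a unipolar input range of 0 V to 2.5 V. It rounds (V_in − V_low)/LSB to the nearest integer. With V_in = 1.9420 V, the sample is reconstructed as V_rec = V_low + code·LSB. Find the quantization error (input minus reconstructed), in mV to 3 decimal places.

One LSB is 2.5 V / 2048 = 1.221 mV.
Scaled input = 1590.8864 LSBs, so code = 1591.
Code 1591 maps back to 0 + 1591×0.0012207 V = 1.9421387 V.
V_in − V_rec = -0.000138672 V = -0.139 mV.

-0.139 mV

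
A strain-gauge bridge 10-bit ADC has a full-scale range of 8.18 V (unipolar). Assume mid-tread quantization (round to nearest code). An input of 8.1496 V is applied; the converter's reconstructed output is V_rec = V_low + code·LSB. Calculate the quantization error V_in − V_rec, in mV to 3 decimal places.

Step size: 8.18 V ÷ 2^10 = 7.988 mV.
Scaled input = 1020.1944 LSBs, so code = 1020.
Reconstructed: 8.1480469 V.
V_in − V_rec = 0.00155313 V = 1.553 mV.

1.553 mV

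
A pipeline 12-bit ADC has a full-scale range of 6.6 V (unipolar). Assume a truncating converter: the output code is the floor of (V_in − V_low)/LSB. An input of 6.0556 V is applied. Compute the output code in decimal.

code 3758

With 4096 levels over 6.6 V, one step is 1.611 mV.
Input sits at 3758.142 steps above V_low.
⌊·⌋(3758.142) = 3758.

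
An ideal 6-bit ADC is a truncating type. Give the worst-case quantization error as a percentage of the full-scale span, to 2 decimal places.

Truncating → worst-case error = 1 LSB = V_FS/2^6, so 100/64 = 1.5625 % of full scale.

1.56 %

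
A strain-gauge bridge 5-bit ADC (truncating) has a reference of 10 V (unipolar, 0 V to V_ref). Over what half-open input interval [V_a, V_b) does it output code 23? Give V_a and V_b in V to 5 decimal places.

[7.18750 V, 7.50000 V)

LSB = 10/2^5 = 312.500 mV.
V_a = V_low + 23·LSB = 7.1875 V; V_b = V_low + 24·LSB = 7.5 V.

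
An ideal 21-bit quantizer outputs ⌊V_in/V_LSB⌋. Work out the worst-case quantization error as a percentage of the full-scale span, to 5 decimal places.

0.00005 %

Truncating → worst-case error = 1 LSB = V_FS/2^21, so 100/2097152 = 4.76837e-05 % of full scale.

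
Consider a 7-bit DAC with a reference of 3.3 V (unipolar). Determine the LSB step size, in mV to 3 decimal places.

25.781 mV

Full-scale span = 3.3 V.
LSB = 3.3 / 2^7 = 3.3 / 128 = 0.0257812 V = 25.781 mV.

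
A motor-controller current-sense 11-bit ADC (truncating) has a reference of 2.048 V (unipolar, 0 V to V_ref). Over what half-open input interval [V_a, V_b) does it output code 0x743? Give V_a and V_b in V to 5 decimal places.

[1.85900 V, 1.86000 V)

LSB = 2.048/2^11 = 1.000 mV.
Code 0x743 = 1859 decimal.
V_a = V_low + 1859·LSB = 1.859 V; V_b = V_low + 1860·LSB = 1.86 V.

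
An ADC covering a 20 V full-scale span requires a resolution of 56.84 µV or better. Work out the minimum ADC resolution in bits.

19 bits

Number of steps required ≥ 20 V / 56.84 µV = 351864.88.
Need 2^N ≥ 351864.88; 2^18 = 262144, 2^19 = 524288.
Minimum N = 19.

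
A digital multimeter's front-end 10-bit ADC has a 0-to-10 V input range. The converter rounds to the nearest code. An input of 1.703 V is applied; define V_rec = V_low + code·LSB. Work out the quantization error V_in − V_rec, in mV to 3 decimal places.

One LSB is 10 V / 1024 = 9.766 mV.
(1.703 − 0)/0.00976562 = 174.3872; round gives code 174.
Code 174 maps back to 0 + 174×0.00976562 V = 1.6992188 V.
Difference: 0.00378125 V → 3.781 mV.

3.781 mV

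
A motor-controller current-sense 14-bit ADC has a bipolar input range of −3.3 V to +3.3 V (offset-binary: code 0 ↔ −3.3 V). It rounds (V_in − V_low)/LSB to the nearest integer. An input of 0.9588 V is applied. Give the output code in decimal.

code 10572

LSB = 6.6 V / 16384 = 402.83 µV.
Input sits at 10572.148 steps above V_low.
Round → code 10572.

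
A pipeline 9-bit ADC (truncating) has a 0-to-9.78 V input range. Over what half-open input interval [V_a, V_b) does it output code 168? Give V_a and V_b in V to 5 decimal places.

LSB = 9.78/2^9 = 19.102 mV.
V_a = V_low + 168·LSB = 3.20906 V; V_b = V_low + 169·LSB = 3.22816 V.

[3.20906 V, 3.22816 V)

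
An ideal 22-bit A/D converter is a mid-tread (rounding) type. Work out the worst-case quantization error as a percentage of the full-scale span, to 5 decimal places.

Rounding → worst-case error = ½ LSB = V_FS/2^23, so 100/8388608 = 1.19209e-05 % of full scale.

0.00001 %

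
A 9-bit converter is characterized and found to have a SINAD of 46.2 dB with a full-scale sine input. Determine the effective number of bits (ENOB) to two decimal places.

ENOB = (SINAD − 1.76) / 6.02 = (46.2 − 1.76)/6.02 = 7.382.

7.38 bits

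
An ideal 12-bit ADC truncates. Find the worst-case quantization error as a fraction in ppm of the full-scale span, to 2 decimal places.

Truncating → worst-case error = 1 LSB = V_FS/2^12, so 1e+06/4096 = 244.141 ppm of full scale.

244.14 ppm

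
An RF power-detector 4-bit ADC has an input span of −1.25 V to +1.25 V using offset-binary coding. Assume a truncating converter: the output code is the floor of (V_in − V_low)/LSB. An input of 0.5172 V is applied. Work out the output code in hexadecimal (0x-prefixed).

code 0xB (decimal 11)

With 16 levels over 2.5 V, one step is 156.250 mV.
(V_in − V_low)/LSB = (0.5172 − (−1.25)) / 0.15625 = 11.310.
⌊·⌋(11.310) = 11.
In hexadecimal (0x-prefixed): 0xB.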